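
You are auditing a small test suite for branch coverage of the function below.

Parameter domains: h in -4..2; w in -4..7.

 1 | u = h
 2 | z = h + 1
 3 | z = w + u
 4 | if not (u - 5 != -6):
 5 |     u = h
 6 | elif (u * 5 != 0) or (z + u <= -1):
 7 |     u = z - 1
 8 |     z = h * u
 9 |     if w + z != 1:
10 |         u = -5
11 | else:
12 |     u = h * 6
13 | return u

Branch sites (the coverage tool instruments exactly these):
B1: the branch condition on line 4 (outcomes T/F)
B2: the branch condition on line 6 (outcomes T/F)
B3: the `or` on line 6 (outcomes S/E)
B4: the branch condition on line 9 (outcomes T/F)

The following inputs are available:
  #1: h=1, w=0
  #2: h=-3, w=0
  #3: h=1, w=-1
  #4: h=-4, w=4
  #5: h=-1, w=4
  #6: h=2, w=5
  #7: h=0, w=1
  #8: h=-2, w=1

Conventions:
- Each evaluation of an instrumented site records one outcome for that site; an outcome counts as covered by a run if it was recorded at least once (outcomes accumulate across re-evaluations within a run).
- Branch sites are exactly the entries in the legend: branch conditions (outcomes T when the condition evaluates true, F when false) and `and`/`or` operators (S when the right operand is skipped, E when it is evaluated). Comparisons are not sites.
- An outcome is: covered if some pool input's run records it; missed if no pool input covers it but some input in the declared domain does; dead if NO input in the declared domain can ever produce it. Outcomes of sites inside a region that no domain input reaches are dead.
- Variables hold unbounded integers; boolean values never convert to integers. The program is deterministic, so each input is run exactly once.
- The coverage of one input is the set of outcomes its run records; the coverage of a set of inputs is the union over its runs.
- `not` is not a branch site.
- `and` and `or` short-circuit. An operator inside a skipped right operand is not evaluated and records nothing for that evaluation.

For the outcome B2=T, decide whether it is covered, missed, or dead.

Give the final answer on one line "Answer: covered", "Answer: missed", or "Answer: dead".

B2=T is recorded by pool input(s) 1, 2, 3, 4, 6, 8 -> covered

Answer: covered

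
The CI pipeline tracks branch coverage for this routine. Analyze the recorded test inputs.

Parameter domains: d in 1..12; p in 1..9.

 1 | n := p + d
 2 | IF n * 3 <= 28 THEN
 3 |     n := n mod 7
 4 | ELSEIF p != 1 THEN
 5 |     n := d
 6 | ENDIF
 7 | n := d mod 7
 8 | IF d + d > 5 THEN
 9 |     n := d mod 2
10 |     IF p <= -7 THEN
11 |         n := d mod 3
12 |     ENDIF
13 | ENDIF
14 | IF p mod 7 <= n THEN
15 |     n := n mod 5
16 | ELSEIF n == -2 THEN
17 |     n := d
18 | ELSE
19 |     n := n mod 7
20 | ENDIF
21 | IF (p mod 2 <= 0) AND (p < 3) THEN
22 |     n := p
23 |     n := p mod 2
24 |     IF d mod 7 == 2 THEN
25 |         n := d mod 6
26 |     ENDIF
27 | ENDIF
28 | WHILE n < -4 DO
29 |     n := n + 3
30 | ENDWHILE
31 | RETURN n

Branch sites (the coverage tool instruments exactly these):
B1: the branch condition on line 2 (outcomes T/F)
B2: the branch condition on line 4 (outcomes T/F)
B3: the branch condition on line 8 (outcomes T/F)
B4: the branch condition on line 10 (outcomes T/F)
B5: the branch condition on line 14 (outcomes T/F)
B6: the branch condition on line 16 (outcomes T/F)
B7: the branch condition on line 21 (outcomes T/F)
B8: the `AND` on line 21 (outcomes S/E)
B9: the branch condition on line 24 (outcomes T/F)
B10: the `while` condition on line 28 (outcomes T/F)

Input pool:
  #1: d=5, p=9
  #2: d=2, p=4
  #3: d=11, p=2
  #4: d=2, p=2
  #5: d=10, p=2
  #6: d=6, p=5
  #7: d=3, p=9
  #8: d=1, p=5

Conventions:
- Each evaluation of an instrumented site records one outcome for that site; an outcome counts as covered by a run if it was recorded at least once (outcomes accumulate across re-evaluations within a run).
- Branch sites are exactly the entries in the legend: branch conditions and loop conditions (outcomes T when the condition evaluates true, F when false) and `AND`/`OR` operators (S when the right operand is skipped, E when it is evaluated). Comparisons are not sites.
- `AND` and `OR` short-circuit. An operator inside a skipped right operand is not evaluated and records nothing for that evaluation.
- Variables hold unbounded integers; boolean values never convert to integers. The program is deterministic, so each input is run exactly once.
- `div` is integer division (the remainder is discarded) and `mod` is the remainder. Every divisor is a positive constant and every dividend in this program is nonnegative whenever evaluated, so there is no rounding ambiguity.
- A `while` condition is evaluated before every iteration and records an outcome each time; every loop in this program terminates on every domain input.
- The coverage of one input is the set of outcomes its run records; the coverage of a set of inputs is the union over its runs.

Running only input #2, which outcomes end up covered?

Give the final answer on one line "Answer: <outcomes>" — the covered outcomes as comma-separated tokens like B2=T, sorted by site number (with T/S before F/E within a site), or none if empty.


Running input #2 (d=2, p=4), event by event:
  B1->T, B3->F, B5->F, B6->F, B8->E, B7->F, B10->F
distinct outcomes covered: B1=T, B3=F, B5=F, B6=F, B7=F, B8=E, B10=F
Answer: B1=T, B3=F, B5=F, B6=F, B7=F, B8=E, B10=F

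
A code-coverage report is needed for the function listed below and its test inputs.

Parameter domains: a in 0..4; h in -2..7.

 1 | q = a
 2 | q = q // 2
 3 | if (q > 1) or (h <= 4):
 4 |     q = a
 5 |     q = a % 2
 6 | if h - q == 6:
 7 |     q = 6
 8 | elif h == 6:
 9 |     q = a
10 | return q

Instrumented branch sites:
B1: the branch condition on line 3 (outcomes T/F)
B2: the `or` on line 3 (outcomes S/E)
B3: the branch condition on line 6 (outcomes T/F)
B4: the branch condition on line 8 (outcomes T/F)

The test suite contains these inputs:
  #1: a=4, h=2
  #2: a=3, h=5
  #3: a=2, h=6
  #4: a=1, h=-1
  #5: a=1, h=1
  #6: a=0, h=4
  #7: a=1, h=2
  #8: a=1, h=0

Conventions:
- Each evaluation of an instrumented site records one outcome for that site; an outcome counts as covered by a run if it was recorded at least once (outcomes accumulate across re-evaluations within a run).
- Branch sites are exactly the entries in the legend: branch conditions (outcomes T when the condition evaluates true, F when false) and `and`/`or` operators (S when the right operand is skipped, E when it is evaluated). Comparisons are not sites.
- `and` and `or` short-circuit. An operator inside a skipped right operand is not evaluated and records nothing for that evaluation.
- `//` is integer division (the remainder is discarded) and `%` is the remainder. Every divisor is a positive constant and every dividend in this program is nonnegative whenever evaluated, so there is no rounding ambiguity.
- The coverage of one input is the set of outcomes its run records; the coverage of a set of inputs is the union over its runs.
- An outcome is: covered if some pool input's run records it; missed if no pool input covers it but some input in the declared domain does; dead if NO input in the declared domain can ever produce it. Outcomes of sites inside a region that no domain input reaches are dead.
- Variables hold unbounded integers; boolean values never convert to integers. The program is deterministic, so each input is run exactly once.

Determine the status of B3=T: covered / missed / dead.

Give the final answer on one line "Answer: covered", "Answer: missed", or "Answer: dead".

no pool input records B3=T
but domain input (a=0, h=6) does record it -> reachable, so missed

Answer: missed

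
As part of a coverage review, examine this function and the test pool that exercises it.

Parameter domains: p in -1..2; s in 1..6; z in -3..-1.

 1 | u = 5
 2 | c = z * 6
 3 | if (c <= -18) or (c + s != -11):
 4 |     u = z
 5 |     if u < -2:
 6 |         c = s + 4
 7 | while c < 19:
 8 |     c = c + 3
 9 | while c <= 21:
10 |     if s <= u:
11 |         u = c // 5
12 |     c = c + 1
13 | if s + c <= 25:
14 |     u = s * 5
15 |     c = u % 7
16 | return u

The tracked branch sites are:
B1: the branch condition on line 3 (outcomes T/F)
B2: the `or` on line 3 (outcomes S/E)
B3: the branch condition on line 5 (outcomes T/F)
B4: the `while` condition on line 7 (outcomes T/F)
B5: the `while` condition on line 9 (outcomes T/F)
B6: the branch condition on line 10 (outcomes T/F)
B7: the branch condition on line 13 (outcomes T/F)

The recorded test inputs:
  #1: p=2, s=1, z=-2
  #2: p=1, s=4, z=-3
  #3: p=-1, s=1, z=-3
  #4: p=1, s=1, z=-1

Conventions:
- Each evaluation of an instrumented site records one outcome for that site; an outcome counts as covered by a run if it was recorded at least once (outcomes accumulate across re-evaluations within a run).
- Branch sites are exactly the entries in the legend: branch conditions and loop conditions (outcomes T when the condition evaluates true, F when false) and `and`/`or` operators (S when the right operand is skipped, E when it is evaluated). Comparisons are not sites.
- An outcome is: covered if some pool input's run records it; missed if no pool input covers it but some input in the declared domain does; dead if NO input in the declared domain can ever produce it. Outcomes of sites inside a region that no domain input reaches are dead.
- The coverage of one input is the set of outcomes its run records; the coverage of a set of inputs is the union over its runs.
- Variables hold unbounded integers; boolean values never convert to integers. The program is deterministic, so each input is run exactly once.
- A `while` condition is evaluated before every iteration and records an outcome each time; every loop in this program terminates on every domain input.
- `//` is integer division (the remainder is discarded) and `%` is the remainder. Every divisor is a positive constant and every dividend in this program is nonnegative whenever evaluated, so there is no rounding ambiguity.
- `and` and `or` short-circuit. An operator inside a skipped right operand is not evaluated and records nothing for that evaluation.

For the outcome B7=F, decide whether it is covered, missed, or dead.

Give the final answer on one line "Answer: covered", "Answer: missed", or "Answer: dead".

B7=F is recorded by pool input(s) 2 -> covered

Answer: covered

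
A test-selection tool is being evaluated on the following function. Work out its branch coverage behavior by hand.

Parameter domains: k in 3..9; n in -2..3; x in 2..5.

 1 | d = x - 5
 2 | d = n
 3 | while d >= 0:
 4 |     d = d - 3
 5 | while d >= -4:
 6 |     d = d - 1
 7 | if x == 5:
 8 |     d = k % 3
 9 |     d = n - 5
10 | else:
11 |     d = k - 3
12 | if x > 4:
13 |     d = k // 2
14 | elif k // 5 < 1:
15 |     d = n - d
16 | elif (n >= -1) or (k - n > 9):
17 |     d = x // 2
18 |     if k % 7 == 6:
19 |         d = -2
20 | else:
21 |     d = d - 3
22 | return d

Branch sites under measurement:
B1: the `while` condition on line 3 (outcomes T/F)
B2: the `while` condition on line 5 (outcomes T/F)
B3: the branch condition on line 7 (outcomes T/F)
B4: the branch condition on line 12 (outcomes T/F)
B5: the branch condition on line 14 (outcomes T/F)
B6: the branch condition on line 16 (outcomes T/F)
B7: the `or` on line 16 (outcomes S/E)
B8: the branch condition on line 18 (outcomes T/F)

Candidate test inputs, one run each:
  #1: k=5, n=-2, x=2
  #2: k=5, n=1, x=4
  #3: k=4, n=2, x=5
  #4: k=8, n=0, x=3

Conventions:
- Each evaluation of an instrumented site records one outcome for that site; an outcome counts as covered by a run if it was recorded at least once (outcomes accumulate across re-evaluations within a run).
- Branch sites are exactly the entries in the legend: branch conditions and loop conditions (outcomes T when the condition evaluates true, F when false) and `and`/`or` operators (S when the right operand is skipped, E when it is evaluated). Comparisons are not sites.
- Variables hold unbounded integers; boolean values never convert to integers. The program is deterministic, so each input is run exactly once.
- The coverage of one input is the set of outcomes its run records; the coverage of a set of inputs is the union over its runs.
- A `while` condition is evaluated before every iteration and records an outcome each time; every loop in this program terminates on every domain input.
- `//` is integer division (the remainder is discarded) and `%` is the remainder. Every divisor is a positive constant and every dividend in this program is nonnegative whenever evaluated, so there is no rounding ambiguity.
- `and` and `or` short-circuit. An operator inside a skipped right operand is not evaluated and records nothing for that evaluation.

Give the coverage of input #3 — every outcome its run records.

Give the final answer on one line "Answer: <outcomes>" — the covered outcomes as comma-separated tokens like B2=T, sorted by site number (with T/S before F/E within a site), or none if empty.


Event log for input #3 (k=4, n=2, x=5):
  B1->T, B1->F, B2->T, B2->T, B2->T, B2->T, B2->F, B3->T, B4->T
distinct outcomes covered: B1=T, B1=F, B2=T, B2=F, B3=T, B4=T
Answer: B1=T, B1=F, B2=T, B2=F, B3=T, B4=T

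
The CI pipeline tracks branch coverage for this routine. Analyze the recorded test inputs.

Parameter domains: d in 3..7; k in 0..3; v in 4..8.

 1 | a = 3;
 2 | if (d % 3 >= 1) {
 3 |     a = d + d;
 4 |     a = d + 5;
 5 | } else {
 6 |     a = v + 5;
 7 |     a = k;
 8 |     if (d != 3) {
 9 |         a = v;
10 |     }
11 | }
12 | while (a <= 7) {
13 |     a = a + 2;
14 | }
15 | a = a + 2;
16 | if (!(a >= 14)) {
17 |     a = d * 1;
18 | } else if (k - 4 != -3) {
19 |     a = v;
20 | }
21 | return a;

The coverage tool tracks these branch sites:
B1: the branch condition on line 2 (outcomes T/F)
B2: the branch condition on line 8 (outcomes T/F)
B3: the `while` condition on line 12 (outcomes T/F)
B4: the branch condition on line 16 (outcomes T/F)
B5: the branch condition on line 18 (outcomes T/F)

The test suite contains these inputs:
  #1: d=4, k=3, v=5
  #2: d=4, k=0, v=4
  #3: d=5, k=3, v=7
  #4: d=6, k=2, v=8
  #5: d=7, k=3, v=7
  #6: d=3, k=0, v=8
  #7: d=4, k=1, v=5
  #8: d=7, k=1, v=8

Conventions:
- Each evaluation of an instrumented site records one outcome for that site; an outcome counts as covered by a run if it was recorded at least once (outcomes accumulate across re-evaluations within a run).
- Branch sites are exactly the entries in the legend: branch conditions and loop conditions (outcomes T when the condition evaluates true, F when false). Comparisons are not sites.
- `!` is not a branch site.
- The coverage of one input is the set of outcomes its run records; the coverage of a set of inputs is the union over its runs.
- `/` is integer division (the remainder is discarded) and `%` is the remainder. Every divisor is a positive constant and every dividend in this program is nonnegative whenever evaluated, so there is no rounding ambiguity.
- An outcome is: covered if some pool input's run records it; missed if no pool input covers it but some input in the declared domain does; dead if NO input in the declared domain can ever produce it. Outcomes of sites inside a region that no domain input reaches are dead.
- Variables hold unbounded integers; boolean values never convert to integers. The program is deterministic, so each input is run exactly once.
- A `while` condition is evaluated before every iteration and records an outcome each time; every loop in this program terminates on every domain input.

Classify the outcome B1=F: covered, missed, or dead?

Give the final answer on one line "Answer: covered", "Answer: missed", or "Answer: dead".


B1=F is recorded by pool input(s) 4, 6 -> covered
Answer: covered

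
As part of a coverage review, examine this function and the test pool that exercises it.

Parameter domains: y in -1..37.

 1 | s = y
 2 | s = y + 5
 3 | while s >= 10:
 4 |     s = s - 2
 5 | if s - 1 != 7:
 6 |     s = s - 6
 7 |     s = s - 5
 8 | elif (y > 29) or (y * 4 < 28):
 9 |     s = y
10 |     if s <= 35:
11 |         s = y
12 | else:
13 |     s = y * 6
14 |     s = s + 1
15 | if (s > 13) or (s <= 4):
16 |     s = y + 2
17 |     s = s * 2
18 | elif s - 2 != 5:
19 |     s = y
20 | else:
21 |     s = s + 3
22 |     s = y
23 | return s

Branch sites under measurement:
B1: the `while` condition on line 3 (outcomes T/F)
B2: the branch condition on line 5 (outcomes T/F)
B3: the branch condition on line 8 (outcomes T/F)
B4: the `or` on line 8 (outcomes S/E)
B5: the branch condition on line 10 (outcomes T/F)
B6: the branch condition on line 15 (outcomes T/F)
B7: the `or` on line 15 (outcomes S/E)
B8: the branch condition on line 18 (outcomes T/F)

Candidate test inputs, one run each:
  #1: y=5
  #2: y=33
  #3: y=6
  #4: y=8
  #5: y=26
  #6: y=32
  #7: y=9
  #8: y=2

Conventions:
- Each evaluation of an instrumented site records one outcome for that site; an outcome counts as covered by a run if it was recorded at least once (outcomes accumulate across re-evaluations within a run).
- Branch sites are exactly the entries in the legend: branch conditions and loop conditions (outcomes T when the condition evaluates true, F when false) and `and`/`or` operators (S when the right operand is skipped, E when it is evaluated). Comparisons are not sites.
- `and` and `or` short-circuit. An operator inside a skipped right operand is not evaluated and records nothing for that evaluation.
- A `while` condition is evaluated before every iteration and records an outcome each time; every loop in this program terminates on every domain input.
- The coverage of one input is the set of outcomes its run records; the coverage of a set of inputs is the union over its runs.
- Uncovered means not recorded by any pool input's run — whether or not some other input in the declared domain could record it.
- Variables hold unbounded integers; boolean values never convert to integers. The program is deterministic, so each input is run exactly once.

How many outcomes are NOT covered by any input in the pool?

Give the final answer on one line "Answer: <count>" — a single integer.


test 1 (y=5) hits B1=T, B1=F, B2=F, B3=T, B4=E, B5=T, B6=F, B7=E, B8=T
test 2 (y=33) hits B1=T, B1=F, B2=F, B3=T, B4=S, B5=T, B6=T, B7=S
test 3 (y=6) hits B1=T, B1=F, B2=T, B6=T, B7=E
test 4 (y=8) hits B1=T, B1=F, B2=T, B6=T, B7=E
test 5 (y=26) hits B1=T, B1=F, B2=T, B6=T, B7=E
test 6 (y=32) hits B1=T, B1=F, B2=T, B6=T, B7=E
test 7 (y=9) hits B1=T, B1=F, B2=F, B3=F, B4=E, B6=T, B7=S
test 8 (y=2) hits B1=F, B2=T, B6=T, B7=E
union over the pool: B1=T, B1=F, B2=T, B2=F, B3=T, B3=F, B4=S, B4=E, B5=T, B6=T, B6=F, B7=S, B7=E, B8=T
uncovered (2 of 16): B5=F, B8=F
Answer: 2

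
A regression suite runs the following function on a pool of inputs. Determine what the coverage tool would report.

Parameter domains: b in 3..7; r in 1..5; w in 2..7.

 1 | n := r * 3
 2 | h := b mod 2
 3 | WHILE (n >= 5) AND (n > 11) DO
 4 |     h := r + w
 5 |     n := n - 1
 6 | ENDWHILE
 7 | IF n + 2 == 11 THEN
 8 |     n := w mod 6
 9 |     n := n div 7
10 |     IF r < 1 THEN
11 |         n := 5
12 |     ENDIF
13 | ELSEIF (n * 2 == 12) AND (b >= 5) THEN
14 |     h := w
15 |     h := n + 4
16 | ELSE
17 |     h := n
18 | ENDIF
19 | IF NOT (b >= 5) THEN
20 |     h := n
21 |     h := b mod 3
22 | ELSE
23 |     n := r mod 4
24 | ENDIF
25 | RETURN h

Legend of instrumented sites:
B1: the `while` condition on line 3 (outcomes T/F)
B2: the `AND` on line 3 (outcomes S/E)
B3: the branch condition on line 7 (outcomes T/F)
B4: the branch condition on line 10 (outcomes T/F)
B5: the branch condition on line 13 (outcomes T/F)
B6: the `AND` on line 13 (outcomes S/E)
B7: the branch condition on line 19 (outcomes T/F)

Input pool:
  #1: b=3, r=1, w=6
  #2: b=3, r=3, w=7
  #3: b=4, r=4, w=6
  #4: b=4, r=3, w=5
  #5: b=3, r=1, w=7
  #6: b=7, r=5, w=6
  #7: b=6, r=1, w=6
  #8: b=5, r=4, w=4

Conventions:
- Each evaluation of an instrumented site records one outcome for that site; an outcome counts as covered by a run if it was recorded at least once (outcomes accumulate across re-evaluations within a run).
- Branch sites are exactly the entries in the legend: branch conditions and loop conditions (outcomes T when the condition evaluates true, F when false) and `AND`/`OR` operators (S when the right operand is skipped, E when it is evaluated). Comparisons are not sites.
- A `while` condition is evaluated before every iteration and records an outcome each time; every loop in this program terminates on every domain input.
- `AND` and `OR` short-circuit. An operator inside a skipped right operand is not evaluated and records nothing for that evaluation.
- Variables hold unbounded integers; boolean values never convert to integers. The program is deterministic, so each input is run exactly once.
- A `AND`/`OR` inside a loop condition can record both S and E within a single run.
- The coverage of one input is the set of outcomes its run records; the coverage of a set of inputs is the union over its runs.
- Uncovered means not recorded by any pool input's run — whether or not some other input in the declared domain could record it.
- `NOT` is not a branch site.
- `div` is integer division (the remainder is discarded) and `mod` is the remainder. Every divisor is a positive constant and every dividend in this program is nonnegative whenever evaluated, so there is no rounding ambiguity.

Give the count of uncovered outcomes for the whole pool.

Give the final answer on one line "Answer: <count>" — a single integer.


#1 (b=3, r=1, w=6) -> covered: B1=F, B2=S, B3=F, B5=F, B6=S, B7=T
#2 (b=3, r=3, w=7) -> covered: B1=F, B2=E, B3=T, B4=F, B7=T
#3 (b=4, r=4, w=6) -> covered: B1=T, B1=F, B2=E, B3=F, B5=F, B6=S, B7=T
#4 (b=4, r=3, w=5) -> covered: B1=F, B2=E, B3=T, B4=F, B7=T
#5 (b=3, r=1, w=7) -> covered: B1=F, B2=S, B3=F, B5=F, B6=S, B7=T
#6 (b=7, r=5, w=6) -> covered: B1=T, B1=F, B2=E, B3=F, B5=F, B6=S, B7=F
#7 (b=6, r=1, w=6) -> covered: B1=F, B2=S, B3=F, B5=F, B6=S, B7=F
#8 (b=5, r=4, w=4) -> covered: B1=T, B1=F, B2=E, B3=F, B5=F, B6=S, B7=F
union over the pool: B1=T, B1=F, B2=S, B2=E, B3=T, B3=F, B4=F, B5=F, B6=S, B7=T, B7=F
uncovered (3 of 14): B4=T, B5=T, B6=E
Answer: 3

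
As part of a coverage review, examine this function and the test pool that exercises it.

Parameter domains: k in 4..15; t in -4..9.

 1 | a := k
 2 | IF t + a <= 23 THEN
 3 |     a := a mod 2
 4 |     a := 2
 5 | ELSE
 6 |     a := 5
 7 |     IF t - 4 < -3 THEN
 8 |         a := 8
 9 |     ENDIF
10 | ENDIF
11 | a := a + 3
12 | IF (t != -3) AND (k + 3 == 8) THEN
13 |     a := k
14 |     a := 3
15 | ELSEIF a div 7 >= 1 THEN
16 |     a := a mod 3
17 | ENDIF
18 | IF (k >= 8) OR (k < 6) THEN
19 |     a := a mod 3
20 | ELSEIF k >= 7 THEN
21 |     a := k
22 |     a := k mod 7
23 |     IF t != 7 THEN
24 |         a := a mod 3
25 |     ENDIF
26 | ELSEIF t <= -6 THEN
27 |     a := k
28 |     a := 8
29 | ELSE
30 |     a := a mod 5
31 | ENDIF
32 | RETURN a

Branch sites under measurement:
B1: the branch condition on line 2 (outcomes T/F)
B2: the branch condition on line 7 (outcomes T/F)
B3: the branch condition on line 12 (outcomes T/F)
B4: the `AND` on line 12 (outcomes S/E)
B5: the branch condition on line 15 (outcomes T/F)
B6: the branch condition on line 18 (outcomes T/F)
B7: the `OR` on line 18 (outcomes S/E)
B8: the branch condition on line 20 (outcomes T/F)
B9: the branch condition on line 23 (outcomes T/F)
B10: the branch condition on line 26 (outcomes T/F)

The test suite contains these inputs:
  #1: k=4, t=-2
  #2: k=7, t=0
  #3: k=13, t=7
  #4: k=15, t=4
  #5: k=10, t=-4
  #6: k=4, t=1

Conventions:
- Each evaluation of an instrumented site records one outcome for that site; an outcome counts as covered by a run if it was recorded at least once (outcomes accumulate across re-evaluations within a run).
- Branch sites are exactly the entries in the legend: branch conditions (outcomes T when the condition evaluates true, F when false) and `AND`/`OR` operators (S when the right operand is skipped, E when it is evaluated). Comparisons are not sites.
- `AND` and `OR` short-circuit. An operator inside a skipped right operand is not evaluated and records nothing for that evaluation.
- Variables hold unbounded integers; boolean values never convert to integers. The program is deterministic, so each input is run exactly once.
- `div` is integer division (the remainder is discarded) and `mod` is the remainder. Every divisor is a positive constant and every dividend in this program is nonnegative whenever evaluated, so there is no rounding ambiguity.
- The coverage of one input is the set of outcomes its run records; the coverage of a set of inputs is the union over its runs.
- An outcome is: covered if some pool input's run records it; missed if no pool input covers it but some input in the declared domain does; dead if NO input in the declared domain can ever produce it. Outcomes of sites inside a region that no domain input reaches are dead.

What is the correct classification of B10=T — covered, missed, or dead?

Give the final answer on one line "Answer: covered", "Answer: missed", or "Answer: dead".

no pool input records B10=T
checking all 168 inputs in the declared domain: B10=T is never recorded -> dead

Answer: dead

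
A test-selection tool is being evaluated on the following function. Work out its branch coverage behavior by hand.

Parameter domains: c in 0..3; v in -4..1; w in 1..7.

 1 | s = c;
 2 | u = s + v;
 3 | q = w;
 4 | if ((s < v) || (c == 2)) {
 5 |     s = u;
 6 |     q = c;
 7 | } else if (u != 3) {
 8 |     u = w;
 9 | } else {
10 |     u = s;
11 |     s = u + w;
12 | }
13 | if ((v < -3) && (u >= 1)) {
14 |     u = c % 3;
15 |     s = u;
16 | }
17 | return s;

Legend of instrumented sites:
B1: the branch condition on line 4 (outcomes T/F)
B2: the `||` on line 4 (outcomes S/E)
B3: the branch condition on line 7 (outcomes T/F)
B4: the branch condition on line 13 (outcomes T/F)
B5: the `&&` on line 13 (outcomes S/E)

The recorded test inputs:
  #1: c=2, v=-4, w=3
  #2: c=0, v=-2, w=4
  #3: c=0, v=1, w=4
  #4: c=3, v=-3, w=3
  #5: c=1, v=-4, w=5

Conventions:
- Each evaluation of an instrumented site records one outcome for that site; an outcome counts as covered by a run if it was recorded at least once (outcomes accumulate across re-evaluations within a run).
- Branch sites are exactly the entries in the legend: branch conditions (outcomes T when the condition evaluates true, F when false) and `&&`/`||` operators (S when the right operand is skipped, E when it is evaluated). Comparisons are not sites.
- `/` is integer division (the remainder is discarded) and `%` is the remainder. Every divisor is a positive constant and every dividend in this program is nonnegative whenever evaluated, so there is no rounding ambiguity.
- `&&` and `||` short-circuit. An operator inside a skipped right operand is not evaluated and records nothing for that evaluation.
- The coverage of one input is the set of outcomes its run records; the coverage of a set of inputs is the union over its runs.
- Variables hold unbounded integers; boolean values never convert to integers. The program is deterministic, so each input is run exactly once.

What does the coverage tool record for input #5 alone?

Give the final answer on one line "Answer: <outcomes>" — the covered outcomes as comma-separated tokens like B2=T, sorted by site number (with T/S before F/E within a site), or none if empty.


Simulating input #5 (c=1, v=-4, w=5) step by step:
  B2->E, B1->F, B3->T, B5->E, B4->T
distinct outcomes covered: B1=F, B2=E, B3=T, B4=T, B5=E
Answer: B1=F, B2=E, B3=T, B4=T, B5=E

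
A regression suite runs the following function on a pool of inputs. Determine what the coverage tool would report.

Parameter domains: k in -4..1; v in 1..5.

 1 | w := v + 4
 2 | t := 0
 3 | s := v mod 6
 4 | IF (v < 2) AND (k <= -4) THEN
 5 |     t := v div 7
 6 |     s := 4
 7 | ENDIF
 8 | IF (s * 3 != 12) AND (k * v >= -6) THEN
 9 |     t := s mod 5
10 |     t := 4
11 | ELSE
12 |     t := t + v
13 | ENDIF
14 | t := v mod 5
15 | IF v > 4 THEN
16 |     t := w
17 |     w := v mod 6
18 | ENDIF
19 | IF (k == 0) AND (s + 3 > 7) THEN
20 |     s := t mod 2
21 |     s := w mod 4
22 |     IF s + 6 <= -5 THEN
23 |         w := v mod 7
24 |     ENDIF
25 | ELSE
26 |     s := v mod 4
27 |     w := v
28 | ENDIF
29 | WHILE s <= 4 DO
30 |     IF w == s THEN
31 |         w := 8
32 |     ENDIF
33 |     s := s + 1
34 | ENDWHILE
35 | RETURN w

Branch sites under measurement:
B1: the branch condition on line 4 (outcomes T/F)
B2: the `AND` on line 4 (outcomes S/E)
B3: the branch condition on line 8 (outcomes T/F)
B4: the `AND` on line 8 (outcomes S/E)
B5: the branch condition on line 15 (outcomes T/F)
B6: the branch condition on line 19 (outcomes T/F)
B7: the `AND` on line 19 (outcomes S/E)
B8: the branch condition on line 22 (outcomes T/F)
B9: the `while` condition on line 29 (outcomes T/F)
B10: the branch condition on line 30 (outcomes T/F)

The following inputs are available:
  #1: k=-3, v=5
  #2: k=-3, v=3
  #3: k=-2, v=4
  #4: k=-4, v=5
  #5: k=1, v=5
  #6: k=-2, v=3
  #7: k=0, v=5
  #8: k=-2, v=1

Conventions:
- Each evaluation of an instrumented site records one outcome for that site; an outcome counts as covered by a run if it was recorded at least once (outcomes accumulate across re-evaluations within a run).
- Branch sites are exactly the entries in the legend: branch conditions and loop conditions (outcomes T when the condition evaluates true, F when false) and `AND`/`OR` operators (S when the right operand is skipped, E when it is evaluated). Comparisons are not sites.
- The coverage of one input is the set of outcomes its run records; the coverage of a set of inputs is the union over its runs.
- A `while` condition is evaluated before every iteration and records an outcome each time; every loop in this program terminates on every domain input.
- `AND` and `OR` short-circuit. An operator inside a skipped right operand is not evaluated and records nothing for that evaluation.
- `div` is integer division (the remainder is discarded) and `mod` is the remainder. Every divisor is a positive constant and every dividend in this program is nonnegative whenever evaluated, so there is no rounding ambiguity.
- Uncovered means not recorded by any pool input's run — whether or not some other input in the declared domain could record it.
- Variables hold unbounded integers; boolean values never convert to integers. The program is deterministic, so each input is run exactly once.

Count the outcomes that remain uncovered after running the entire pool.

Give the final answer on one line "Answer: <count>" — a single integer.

input #1, k=-3, v=5: events B2->S, B1->F, B4->E, B3->F, B5->T, B7->S, B6->F, B9->T, B10->F, B9->T, B10->F, B9->T, B10->F, B9->T, ...; outcomes B1=F, B2=S, B3=F, B4=E, B5=T, B6=F, B7=S, B9=T, B9=F, B10=F
input #2, k=-3, v=3: events B2->S, B1->F, B4->E, B3->F, B5->F, B7->S, B6->F, B9->T, B10->T, B9->T, B10->F, B9->F; outcomes B1=F, B2=S, B3=F, B4=E, B5=F, B6=F, B7=S, B9=T, B9=F, B10=T, B10=F
input #3, k=-2, v=4: events B2->S, B1->F, B4->S, B3->F, B5->F, B7->S, B6->F, B9->T, B10->F, B9->T, B10->F, B9->T, B10->F, B9->T, ...; outcomes B1=F, B2=S, B3=F, B4=S, B5=F, B6=F, B7=S, B9=T, B9=F, B10=T, B10=F
input #4, k=-4, v=5: events B2->S, B1->F, B4->E, B3->F, B5->T, B7->S, B6->F, B9->T, B10->F, B9->T, B10->F, B9->T, B10->F, B9->T, ...; outcomes B1=F, B2=S, B3=F, B4=E, B5=T, B6=F, B7=S, B9=T, B9=F, B10=F
input #5, k=1, v=5: events B2->S, B1->F, B4->E, B3->T, B5->T, B7->S, B6->F, B9->T, B10->F, B9->T, B10->F, B9->T, B10->F, B9->T, ...; outcomes B1=F, B2=S, B3=T, B4=E, B5=T, B6=F, B7=S, B9=T, B9=F, B10=F
input #6, k=-2, v=3: events B2->S, B1->F, B4->E, B3->T, B5->F, B7->S, B6->F, B9->T, B10->T, B9->T, B10->F, B9->F; outcomes B1=F, B2=S, B3=T, B4=E, B5=F, B6=F, B7=S, B9=T, B9=F, B10=T, B10=F
input #7, k=0, v=5: events B2->S, B1->F, B4->E, B3->T, B5->T, B7->E, B6->T, B8->F, B9->T, B10->F, B9->T, B10->F, B9->T, B10->F, ...; outcomes B1=F, B2=S, B3=T, B4=E, B5=T, B6=T, B7=E, B8=F, B9=T, B9=F, B10=F
input #8, k=-2, v=1: events B2->E, B1->F, B4->E, B3->T, B5->F, B7->S, B6->F, B9->T, B10->T, B9->T, B10->F, B9->T, B10->F, B9->T, ...; outcomes B1=F, B2=E, B3=T, B4=E, B5=F, B6=F, B7=S, B9=T, B9=F, B10=T, B10=F
union over the pool: B1=F, B2=S, B2=E, B3=T, B3=F, B4=S, B4=E, B5=T, B5=F, B6=T, B6=F, B7=S, B7=E, B8=F, B9=T, B9=F, B10=T, B10=F
uncovered (2 of 20): B1=T, B8=T

Answer: 2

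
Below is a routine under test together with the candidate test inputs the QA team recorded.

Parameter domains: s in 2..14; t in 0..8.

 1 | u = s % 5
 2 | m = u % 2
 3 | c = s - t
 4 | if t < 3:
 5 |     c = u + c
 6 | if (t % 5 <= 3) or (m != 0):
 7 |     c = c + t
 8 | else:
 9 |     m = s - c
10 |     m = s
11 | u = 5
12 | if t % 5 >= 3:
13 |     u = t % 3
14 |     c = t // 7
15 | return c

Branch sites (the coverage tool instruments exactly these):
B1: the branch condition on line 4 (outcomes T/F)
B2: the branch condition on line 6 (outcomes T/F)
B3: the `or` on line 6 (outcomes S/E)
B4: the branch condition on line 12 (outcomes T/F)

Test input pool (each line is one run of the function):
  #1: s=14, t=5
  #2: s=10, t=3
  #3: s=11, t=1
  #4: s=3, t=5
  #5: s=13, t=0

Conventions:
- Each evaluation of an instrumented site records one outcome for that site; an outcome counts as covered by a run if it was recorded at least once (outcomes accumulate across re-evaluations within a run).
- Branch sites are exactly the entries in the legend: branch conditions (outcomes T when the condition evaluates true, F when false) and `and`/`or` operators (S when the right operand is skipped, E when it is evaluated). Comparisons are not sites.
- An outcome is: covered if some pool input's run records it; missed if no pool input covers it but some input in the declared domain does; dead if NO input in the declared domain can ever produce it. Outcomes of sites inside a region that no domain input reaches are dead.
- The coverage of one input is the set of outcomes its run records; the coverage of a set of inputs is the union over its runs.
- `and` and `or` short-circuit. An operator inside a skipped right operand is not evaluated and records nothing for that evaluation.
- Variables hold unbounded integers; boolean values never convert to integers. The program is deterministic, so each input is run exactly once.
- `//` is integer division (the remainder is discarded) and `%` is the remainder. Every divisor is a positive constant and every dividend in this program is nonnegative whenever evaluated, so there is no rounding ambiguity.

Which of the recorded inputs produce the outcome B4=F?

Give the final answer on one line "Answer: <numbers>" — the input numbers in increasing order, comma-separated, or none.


input #1 (s=14, t=5): hits B4=F
input #2 (s=10, t=3): never hits B4=F
input #3 (s=11, t=1): hits B4=F
input #4 (s=3, t=5): hits B4=F
input #5 (s=13, t=0): hits B4=F
Answer: 1, 3, 4, 5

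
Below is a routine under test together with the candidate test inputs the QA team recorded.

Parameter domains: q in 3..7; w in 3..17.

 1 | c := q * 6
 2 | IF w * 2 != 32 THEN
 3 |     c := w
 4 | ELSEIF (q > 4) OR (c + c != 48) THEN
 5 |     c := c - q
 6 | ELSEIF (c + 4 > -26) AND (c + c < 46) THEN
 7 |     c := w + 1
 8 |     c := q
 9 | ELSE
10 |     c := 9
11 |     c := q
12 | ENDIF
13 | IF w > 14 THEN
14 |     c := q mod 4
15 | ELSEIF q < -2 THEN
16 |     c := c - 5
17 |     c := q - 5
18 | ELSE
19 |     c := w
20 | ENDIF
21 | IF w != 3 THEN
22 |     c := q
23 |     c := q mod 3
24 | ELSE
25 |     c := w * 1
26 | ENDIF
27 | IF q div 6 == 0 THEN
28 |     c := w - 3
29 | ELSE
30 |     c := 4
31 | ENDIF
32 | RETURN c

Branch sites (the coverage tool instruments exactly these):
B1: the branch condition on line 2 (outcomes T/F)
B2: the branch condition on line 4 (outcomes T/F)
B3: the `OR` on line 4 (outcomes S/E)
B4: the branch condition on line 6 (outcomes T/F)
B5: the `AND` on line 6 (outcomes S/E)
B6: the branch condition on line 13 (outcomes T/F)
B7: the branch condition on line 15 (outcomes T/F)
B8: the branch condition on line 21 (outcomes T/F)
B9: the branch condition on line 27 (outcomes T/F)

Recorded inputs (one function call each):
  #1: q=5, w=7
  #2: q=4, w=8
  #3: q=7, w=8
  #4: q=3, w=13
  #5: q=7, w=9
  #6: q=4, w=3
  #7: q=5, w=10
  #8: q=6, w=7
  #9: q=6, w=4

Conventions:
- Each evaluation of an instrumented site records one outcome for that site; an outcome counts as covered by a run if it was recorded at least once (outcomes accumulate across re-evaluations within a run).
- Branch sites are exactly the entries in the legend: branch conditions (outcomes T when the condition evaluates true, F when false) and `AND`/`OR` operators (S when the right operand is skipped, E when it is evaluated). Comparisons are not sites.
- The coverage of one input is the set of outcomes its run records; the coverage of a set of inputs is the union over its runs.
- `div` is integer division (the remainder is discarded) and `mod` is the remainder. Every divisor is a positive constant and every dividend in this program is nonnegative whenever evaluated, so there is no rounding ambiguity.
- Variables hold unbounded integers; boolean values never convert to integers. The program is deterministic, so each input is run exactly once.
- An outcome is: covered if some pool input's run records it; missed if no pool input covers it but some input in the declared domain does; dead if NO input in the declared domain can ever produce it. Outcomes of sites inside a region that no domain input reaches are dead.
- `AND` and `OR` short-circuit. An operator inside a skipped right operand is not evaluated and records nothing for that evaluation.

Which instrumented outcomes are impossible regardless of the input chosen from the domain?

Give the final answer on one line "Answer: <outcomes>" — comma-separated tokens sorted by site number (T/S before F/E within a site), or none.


checking every outcome against all 75 domain inputs:
  B4=T: no domain input ever produces it -> dead
  B5=S: no domain input ever produces it -> dead
  B7=T: no domain input ever produces it -> dead
  reachable outcomes have witnesses, e.g. B1=T (e.g. q=3, w=3), B1=F (e.g. q=3, w=16), B2=T (e.g. q=3, w=16), B2=F (e.g. q=4, w=16)
Answer: B4=T, B5=S, B7=T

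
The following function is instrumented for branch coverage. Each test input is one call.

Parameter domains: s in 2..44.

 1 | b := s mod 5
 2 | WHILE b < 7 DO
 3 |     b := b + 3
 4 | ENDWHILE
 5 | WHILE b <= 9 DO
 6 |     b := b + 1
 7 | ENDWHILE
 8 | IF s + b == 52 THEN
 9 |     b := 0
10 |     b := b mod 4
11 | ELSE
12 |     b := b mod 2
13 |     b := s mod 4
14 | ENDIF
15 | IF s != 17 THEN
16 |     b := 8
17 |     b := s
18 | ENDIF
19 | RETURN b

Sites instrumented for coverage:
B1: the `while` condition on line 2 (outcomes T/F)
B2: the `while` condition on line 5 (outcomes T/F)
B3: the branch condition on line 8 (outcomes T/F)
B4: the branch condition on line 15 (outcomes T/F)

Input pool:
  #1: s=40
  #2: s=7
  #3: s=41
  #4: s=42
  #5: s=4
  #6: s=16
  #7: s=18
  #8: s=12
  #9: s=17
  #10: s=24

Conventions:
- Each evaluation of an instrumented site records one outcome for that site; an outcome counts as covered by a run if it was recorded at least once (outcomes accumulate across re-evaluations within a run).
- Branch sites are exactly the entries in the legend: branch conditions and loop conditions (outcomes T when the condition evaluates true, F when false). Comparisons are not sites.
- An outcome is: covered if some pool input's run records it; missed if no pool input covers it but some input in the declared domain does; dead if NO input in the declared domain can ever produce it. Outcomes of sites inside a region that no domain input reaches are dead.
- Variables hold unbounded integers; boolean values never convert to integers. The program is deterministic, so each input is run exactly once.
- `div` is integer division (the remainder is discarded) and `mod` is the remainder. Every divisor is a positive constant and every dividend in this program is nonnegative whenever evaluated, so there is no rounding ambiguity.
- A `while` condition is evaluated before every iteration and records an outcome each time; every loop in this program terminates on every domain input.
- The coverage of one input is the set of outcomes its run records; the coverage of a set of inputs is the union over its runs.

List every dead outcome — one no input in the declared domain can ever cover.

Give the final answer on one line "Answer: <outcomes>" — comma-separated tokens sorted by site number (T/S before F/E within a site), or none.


sweeping the full domain (43 inputs) for each outcome:
  reachable outcomes have witnesses, e.g. B1=T (e.g. s=2), B1=F (e.g. s=2), B2=T (e.g. s=2), B2=F (e.g. s=2)
Answer: none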